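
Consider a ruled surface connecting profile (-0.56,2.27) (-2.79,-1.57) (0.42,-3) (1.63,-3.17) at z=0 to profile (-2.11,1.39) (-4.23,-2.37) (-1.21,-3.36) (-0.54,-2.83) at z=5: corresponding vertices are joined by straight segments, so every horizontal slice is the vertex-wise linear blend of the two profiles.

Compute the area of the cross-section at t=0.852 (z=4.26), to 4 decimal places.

Area at t=0.852: 8.8798

Cross-section at t=0.852: each vertex is (1-t)·p0[i] + t·p1[i].
  v1: (1-0.852)·(-0.56,2.27) + 0.852·(-2.11,1.39) = (-1.8806,1.5202)
  v2: (1-0.852)·(-2.79,-1.57) + 0.852·(-4.23,-2.37) = (-4.0169,-2.2516)
  v3: (1-0.852)·(0.42,-3) + 0.852·(-1.21,-3.36) = (-0.9688,-3.3067)
  v4: (1-0.852)·(1.63,-3.17) + 0.852·(-0.54,-2.83) = (-0.2188,-2.8803)
Shoelace sum Σ(x_i·y_{i+1} − x_{i+1}·y_i):
  i=1: -1.8806·-2.2516 − -4.0169·1.5202 = +10.3410 (running +10.3410)
  i=2: -4.0169·-3.3067 − -0.9688·-2.2516 = +11.1014 (running +21.4424)
  i=3: -0.9688·-2.8803 − -0.2188·-3.3067 = +2.0667 (running +23.5091)
  i=4: -0.2188·1.5202 − -1.8806·-2.8803 = -5.7494 (running +17.7597)
Area = |Σ|/2 = |17.7597|/2 = 8.8798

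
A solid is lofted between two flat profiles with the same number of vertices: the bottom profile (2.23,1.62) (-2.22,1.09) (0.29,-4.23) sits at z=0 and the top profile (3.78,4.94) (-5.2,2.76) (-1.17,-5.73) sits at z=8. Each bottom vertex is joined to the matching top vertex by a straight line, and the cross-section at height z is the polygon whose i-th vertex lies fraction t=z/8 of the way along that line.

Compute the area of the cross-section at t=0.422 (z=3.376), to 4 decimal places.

Area at t=0.422: 23.1094

Cross-section at t=0.422: each vertex is (1-t)·p0[i] + t·p1[i].
  v1: (1-0.422)·(2.23,1.62) + 0.422·(3.78,4.94) = (2.8841,3.0210)
  v2: (1-0.422)·(-2.22,1.09) + 0.422·(-5.2,2.76) = (-3.4776,1.7947)
  v3: (1-0.422)·(0.29,-4.23) + 0.422·(-1.17,-5.73) = (-0.3261,-4.8630)
Shoelace sum Σ(x_i·y_{i+1} − x_{i+1}·y_i):
  i=1: 2.8841·1.7947 − -3.4776·3.0210 = +15.6821 (running +15.6821)
  i=2: -3.4776·-4.8630 − -0.3261·1.7947 = +17.4967 (running +33.1787)
  i=3: -0.3261·3.0210 − 2.8841·-4.8630 = +13.0402 (running +46.2189)
Area = |Σ|/2 = |46.2189|/2 = 23.1094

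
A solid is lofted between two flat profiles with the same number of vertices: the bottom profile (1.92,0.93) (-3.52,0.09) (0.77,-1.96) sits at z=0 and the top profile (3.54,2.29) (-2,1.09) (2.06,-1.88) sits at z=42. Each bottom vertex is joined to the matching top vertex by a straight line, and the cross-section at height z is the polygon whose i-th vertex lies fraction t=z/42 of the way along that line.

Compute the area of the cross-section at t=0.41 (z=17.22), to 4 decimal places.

Cross-section at t=0.41: each vertex is (1-t)·p0[i] + t·p1[i].
  v1: (1-0.41)·(1.92,0.93) + 0.41·(3.54,2.29) = (2.5842,1.4876)
  v2: (1-0.41)·(-3.52,0.09) + 0.41·(-2,1.09) = (-2.8968,0.5000)
  v3: (1-0.41)·(0.77,-1.96) + 0.41·(2.06,-1.88) = (1.2989,-1.9272)
Shoelace sum Σ(x_i·y_{i+1} − x_{i+1}·y_i):
  i=1: 2.5842·0.5000 − -2.8968·1.4876 = +5.6014 (running +5.6014)
  i=2: -2.8968·-1.9272 − 1.2989·0.5000 = +4.9333 (running +10.5346)
  i=3: 1.2989·1.4876 − 2.5842·-1.9272 = +6.9125 (running +17.4472)
Area = |Σ|/2 = |17.4472|/2 = 8.7236

Area at t=0.41: 8.7236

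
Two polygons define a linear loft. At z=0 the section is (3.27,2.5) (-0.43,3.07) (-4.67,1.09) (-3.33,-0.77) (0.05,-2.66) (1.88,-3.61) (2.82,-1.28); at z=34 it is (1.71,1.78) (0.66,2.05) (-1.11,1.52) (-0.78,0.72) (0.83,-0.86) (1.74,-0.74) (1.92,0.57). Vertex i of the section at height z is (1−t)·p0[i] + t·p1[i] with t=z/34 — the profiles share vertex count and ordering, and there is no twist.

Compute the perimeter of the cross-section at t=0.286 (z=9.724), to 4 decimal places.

Cross-section at t=0.286: each vertex is (1-t)·p0[i] + t·p1[i].
  v1: (1-0.286)·(3.27,2.5) + 0.286·(1.71,1.78) = (2.8238,2.2941)
  v2: (1-0.286)·(-0.43,3.07) + 0.286·(0.66,2.05) = (-0.1183,2.7783)
  v3: (1-0.286)·(-4.67,1.09) + 0.286·(-1.11,1.52) = (-3.6518,1.2130)
  v4: (1-0.286)·(-3.33,-0.77) + 0.286·(-0.78,0.72) = (-2.6007,-0.3439)
  v5: (1-0.286)·(0.05,-2.66) + 0.286·(0.83,-0.86) = (0.2731,-2.1452)
  v6: (1-0.286)·(1.88,-3.61) + 0.286·(1.74,-0.74) = (1.8400,-2.7892)
  v7: (1-0.286)·(2.82,-1.28) + 0.286·(1.92,0.57) = (2.5626,-0.7509)
Perimeter = Σ |v_{i+1} − v_i|:
  edge 1→2: √(-2.9421² + 0.4842²) = 2.9817 (running 2.9817)
  edge 2→3: √(-3.5336² + -1.5653²) = 3.8648 (running 6.8464)
  edge 3→4: √(1.0511² + -1.5568²) = 1.8785 (running 8.7249)
  edge 4→5: √(2.8738² + -1.8013²) = 3.3917 (running 12.1166)
  edge 5→6: √(1.5669² + -0.6440²) = 1.6941 (running 13.8106)
  edge 6→7: √(0.7226² + 2.0383²) = 2.1626 (running 15.9732)
  edge 7→1: √(0.2612² + 3.0450²) = 3.0562 (running 19.0294)
Perimeter = 19.0294

Perimeter at t=0.286: 19.0294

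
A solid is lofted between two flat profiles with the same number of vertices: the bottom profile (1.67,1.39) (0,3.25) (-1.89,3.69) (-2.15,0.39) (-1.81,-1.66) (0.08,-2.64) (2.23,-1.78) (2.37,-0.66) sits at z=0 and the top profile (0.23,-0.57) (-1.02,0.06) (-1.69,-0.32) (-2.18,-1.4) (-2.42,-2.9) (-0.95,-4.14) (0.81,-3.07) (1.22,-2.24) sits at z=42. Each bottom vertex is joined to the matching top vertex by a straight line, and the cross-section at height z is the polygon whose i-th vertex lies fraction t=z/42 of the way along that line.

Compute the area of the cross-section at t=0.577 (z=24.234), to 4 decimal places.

Cross-section at t=0.577: each vertex is (1-t)·p0[i] + t·p1[i].
  v1: (1-0.577)·(1.67,1.39) + 0.577·(0.23,-0.57) = (0.8391,0.2591)
  v2: (1-0.577)·(0,3.25) + 0.577·(-1.02,0.06) = (-0.5885,1.4094)
  v3: (1-0.577)·(-1.89,3.69) + 0.577·(-1.69,-0.32) = (-1.7746,1.3762)
  v4: (1-0.577)·(-2.15,0.39) + 0.577·(-2.18,-1.4) = (-2.1673,-0.6428)
  v5: (1-0.577)·(-1.81,-1.66) + 0.577·(-2.42,-2.9) = (-2.1620,-2.3755)
  v6: (1-0.577)·(0.08,-2.64) + 0.577·(-0.95,-4.14) = (-0.5143,-3.5055)
  v7: (1-0.577)·(2.23,-1.78) + 0.577·(0.81,-3.07) = (1.4107,-2.5243)
  v8: (1-0.577)·(2.37,-0.66) + 0.577·(1.22,-2.24) = (1.7065,-1.5717)
Shoelace sum Σ(x_i·y_{i+1} − x_{i+1}·y_i):
  i=1: 0.8391·1.4094 − -0.5885·0.2591 = +1.3351 (running +1.3351)
  i=2: -0.5885·1.3762 − -1.7746·1.4094 = +1.6911 (running +3.0262)
  i=3: -1.7746·-0.6428 − -2.1673·1.3762 = +4.1235 (running +7.1497)
  i=4: -2.1673·-2.3755 − -2.1620·-0.6428 = +3.7586 (running +10.9083)
  i=5: -2.1620·-3.5055 − -0.5143·-2.3755 = +6.3571 (running +17.2654)
  i=6: -0.5143·-2.5243 − 1.4107·-3.5055 = +6.2434 (running +23.5087)
  i=7: 1.4107·-1.5717 − 1.7065·-2.5243 = +2.0906 (running +25.5993)
  i=8: 1.7065·0.2591 − 0.8391·-1.5717 = +1.7609 (running +27.3602)
Area = |Σ|/2 = |27.3602|/2 = 13.6801

Area at t=0.577: 13.6801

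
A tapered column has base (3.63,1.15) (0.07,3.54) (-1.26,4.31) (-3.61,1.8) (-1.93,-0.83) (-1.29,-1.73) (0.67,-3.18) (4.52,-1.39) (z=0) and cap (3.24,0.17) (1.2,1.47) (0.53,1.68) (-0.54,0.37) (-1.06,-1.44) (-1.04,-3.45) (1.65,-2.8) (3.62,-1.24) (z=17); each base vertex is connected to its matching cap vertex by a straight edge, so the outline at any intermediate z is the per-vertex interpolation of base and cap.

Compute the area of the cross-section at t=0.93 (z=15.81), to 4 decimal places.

Area at t=0.93: 16.7652

Cross-section at t=0.93: each vertex is (1-t)·p0[i] + t·p1[i].
  v1: (1-0.93)·(3.63,1.15) + 0.93·(3.24,0.17) = (3.2673,0.2386)
  v2: (1-0.93)·(0.07,3.54) + 0.93·(1.2,1.47) = (1.1209,1.6149)
  v3: (1-0.93)·(-1.26,4.31) + 0.93·(0.53,1.68) = (0.4047,1.8641)
  v4: (1-0.93)·(-3.61,1.8) + 0.93·(-0.54,0.37) = (-0.7549,0.4701)
  v5: (1-0.93)·(-1.93,-0.83) + 0.93·(-1.06,-1.44) = (-1.1209,-1.3973)
  v6: (1-0.93)·(-1.29,-1.73) + 0.93·(-1.04,-3.45) = (-1.0575,-3.3296)
  v7: (1-0.93)·(0.67,-3.18) + 0.93·(1.65,-2.8) = (1.5814,-2.8266)
  v8: (1-0.93)·(4.52,-1.39) + 0.93·(3.62,-1.24) = (3.6830,-1.2505)
Shoelace sum Σ(x_i·y_{i+1} − x_{i+1}·y_i):
  i=1: 3.2673·1.6149 − 1.1209·0.2386 = +5.0089 (running +5.0089)
  i=2: 1.1209·1.8641 − 0.4047·1.6149 = +1.4359 (running +6.4448)
  i=3: 0.4047·0.4701 − -0.7549·1.8641 = +1.5975 (running +8.0423)
  i=4: -0.7549·-1.3973 − -1.1209·0.4701 = +1.5818 (running +9.6241)
  i=5: -1.1209·-3.3296 − -1.0575·-1.3973 = +2.2545 (running +11.8786)
  i=6: -1.0575·-2.8266 − 1.5814·-3.3296 = +8.2546 (running +20.1331)
  i=7: 1.5814·-1.2505 − 3.6830·-2.8266 = +8.4328 (running +28.5659)
  i=8: 3.6830·0.2386 − 3.2673·-1.2505 = +4.9645 (running +33.5305)
Area = |Σ|/2 = |33.5305|/2 = 16.7652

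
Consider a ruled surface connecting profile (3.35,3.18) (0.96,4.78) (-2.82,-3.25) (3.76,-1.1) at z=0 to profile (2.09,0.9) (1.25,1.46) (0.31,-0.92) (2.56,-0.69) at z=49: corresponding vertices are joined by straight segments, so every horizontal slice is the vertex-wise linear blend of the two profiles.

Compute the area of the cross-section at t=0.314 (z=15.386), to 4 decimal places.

Cross-section at t=0.314: each vertex is (1-t)·p0[i] + t·p1[i].
  v1: (1-0.314)·(3.35,3.18) + 0.314·(2.09,0.9) = (2.9544,2.4641)
  v2: (1-0.314)·(0.96,4.78) + 0.314·(1.25,1.46) = (1.0511,3.7375)
  v3: (1-0.314)·(-2.82,-3.25) + 0.314·(0.31,-0.92) = (-1.8372,-2.5184)
  v4: (1-0.314)·(3.76,-1.1) + 0.314·(2.56,-0.69) = (3.3832,-0.9713)
Shoelace sum Σ(x_i·y_{i+1} − x_{i+1}·y_i):
  i=1: 2.9544·3.7375 − 1.0511·2.4641 = +8.4521 (running +8.4521)
  i=2: 1.0511·-2.5184 − -1.8372·3.7375 = +4.2195 (running +12.6716)
  i=3: -1.8372·-0.9713 − 3.3832·-2.5184 = +10.3046 (running +22.9762)
  i=4: 3.3832·2.4641 − 2.9544·-0.9713 = +11.2059 (running +34.1821)
Area = |Σ|/2 = |34.1821|/2 = 17.0911

Area at t=0.314: 17.0911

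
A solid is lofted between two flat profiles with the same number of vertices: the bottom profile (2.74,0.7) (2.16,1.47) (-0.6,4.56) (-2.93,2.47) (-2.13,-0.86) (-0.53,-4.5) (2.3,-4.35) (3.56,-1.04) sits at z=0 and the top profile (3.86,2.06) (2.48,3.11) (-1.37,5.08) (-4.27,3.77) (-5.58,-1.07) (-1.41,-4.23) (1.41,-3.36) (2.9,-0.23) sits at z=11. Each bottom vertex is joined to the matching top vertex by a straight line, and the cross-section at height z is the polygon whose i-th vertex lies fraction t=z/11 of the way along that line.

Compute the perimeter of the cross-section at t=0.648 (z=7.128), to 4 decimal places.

Perimeter at t=0.648: 26.2911

Cross-section at t=0.648: each vertex is (1-t)·p0[i] + t·p1[i].
  v1: (1-0.648)·(2.74,0.7) + 0.648·(3.86,2.06) = (3.4658,1.5813)
  v2: (1-0.648)·(2.16,1.47) + 0.648·(2.48,3.11) = (2.3674,2.5327)
  v3: (1-0.648)·(-0.6,4.56) + 0.648·(-1.37,5.08) = (-1.0990,4.8970)
  v4: (1-0.648)·(-2.93,2.47) + 0.648·(-4.27,3.77) = (-3.7983,3.3124)
  v5: (1-0.648)·(-2.13,-0.86) + 0.648·(-5.58,-1.07) = (-4.3656,-0.9961)
  v6: (1-0.648)·(-0.53,-4.5) + 0.648·(-1.41,-4.23) = (-1.1002,-4.3250)
  v7: (1-0.648)·(2.3,-4.35) + 0.648·(1.41,-3.36) = (1.7233,-3.7085)
  v8: (1-0.648)·(3.56,-1.04) + 0.648·(2.9,-0.23) = (3.1323,-0.5151)
Perimeter = Σ |v_{i+1} − v_i|:
  edge 1→2: √(-1.0984² + 0.9514²) = 1.4532 (running 1.4532)
  edge 2→3: √(-3.4663² + 2.3642²) = 4.1958 (running 5.6490)
  edge 3→4: √(-2.6994² + -1.5846²) = 3.1301 (running 8.7791)
  edge 4→5: √(-0.5673² + -4.3085²) = 4.3457 (running 13.1247)
  edge 5→6: √(3.2654² + -3.3290²) = 4.6631 (running 17.7879)
  edge 6→7: √(2.8235² + 0.6166²) = 2.8901 (running 20.6779)
  edge 7→8: √(1.4090² + 3.1934²) = 3.4904 (running 24.1683)
  edge 8→1: √(0.3334² + 2.0964²) = 2.1228 (running 26.2911)
Perimeter = 26.2911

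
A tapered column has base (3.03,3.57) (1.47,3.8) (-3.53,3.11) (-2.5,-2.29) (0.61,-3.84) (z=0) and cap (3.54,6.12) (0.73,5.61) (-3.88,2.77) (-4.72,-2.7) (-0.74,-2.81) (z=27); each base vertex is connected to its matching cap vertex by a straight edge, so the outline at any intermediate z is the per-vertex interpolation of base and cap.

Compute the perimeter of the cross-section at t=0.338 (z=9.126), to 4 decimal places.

Perimeter at t=0.338: 24.5472

Cross-section at t=0.338: each vertex is (1-t)·p0[i] + t·p1[i].
  v1: (1-0.338)·(3.03,3.57) + 0.338·(3.54,6.12) = (3.2024,4.4319)
  v2: (1-0.338)·(1.47,3.8) + 0.338·(0.73,5.61) = (1.2199,4.4118)
  v3: (1-0.338)·(-3.53,3.11) + 0.338·(-3.88,2.77) = (-3.6483,2.9951)
  v4: (1-0.338)·(-2.5,-2.29) + 0.338·(-4.72,-2.7) = (-3.2504,-2.4286)
  v5: (1-0.338)·(0.61,-3.84) + 0.338·(-0.74,-2.81) = (0.1537,-3.4919)
Perimeter = Σ |v_{i+1} − v_i|:
  edge 1→2: √(-1.9825² + -0.0201²) = 1.9826 (running 1.9826)
  edge 2→3: √(-4.8682² + -1.4167²) = 5.0701 (running 7.0527)
  edge 3→4: √(0.3979² + -5.4237²) = 5.4382 (running 12.4910)
  edge 4→5: √(3.4041² + -1.0633²) = 3.5663 (running 16.0572)
  edge 5→1: √(3.0487² + 7.9238²) = 8.4900 (running 24.5472)
Perimeter = 24.5472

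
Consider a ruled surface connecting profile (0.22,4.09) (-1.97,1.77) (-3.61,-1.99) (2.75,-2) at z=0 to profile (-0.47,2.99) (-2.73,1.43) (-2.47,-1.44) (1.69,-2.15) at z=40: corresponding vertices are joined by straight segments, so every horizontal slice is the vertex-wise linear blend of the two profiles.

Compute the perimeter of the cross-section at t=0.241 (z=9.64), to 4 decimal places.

Perimeter at t=0.241: 18.9908

Cross-section at t=0.241: each vertex is (1-t)·p0[i] + t·p1[i].
  v1: (1-0.241)·(0.22,4.09) + 0.241·(-0.47,2.99) = (0.0537,3.8249)
  v2: (1-0.241)·(-1.97,1.77) + 0.241·(-2.73,1.43) = (-2.1532,1.6881)
  v3: (1-0.241)·(-3.61,-1.99) + 0.241·(-2.47,-1.44) = (-3.3353,-1.8575)
  v4: (1-0.241)·(2.75,-2) + 0.241·(1.69,-2.15) = (2.4945,-2.0362)
Perimeter = Σ |v_{i+1} − v_i|:
  edge 1→2: √(-2.2069² + -2.1368²) = 3.0719 (running 3.0719)
  edge 2→3: √(-1.1821² + -3.5455²) = 3.7374 (running 6.8092)
  edge 3→4: √(5.8298² + -0.1787²) = 5.8325 (running 12.6418)
  edge 4→1: √(-2.4408² + 5.8611²) = 6.3490 (running 18.9908)
Perimeter = 18.9908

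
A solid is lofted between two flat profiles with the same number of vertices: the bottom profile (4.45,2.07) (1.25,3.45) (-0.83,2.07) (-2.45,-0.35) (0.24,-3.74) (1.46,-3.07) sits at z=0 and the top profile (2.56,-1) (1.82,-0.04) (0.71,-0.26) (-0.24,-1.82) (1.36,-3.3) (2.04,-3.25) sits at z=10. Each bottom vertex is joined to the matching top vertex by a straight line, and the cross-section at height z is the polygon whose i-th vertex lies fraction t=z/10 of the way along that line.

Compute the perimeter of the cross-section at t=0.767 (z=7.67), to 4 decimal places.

Perimeter at t=0.767: 11.8119

Cross-section at t=0.767: each vertex is (1-t)·p0[i] + t·p1[i].
  v1: (1-0.767)·(4.45,2.07) + 0.767·(2.56,-1) = (3.0004,-0.2847)
  v2: (1-0.767)·(1.25,3.45) + 0.767·(1.82,-0.04) = (1.6872,0.7732)
  v3: (1-0.767)·(-0.83,2.07) + 0.767·(0.71,-0.26) = (0.3512,0.2829)
  v4: (1-0.767)·(-2.45,-0.35) + 0.767·(-0.24,-1.82) = (-0.7549,-1.4775)
  v5: (1-0.767)·(0.24,-3.74) + 0.767·(1.36,-3.3) = (1.0990,-3.4025)
  v6: (1-0.767)·(1.46,-3.07) + 0.767·(2.04,-3.25) = (1.9049,-3.2081)
Perimeter = Σ |v_{i+1} − v_i|:
  edge 1→2: √(-1.3132² + 1.0579²) = 1.6863 (running 1.6863)
  edge 2→3: √(-1.3360² + -0.4903²) = 1.4231 (running 3.1094)
  edge 3→4: √(-1.1061² + -1.7604²) = 2.0790 (running 5.1884)
  edge 4→5: √(1.8540² + -1.9250²) = 2.6726 (running 7.8611)
  edge 5→6: √(0.8058² + 0.1945²) = 0.8290 (running 8.6900)
  edge 6→1: √(1.0955² + 2.9234²) = 3.1219 (running 11.8119)
Perimeter = 11.8119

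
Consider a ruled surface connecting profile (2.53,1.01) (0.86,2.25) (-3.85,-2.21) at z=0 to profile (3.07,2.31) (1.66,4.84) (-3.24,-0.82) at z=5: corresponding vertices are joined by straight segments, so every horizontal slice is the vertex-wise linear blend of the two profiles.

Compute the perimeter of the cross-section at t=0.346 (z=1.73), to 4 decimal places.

Perimeter at t=0.346: 16.2464

Cross-section at t=0.346: each vertex is (1-t)·p0[i] + t·p1[i].
  v1: (1-0.346)·(2.53,1.01) + 0.346·(3.07,2.31) = (2.7168,1.4598)
  v2: (1-0.346)·(0.86,2.25) + 0.346·(1.66,4.84) = (1.1368,3.1461)
  v3: (1-0.346)·(-3.85,-2.21) + 0.346·(-3.24,-0.82) = (-3.6389,-1.7291)
Perimeter = Σ |v_{i+1} − v_i|:
  edge 1→2: √(-1.5800² + 1.6863²) = 2.3109 (running 2.3109)
  edge 2→3: √(-4.7757² + -4.8752²) = 6.8246 (running 9.1355)
  edge 3→1: √(6.3558² + 3.1889²) = 7.1109 (running 16.2464)
Perimeter = 16.2464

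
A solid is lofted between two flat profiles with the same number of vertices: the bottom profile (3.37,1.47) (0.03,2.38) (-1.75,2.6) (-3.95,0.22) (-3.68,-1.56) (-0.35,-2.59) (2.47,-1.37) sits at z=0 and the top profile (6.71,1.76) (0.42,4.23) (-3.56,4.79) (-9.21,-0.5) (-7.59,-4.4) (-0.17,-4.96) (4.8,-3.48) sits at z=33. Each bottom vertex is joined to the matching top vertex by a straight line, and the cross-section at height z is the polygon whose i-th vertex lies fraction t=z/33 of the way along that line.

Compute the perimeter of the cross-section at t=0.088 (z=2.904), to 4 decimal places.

Cross-section at t=0.088: each vertex is (1-t)·p0[i] + t·p1[i].
  v1: (1-0.088)·(3.37,1.47) + 0.088·(6.71,1.76) = (3.6639,1.4955)
  v2: (1-0.088)·(0.03,2.38) + 0.088·(0.42,4.23) = (0.0643,2.5428)
  v3: (1-0.088)·(-1.75,2.6) + 0.088·(-3.56,4.79) = (-1.9093,2.7927)
  v4: (1-0.088)·(-3.95,0.22) + 0.088·(-9.21,-0.5) = (-4.4129,0.1566)
  v5: (1-0.088)·(-3.68,-1.56) + 0.088·(-7.59,-4.4) = (-4.0241,-1.8099)
  v6: (1-0.088)·(-0.35,-2.59) + 0.088·(-0.17,-4.96) = (-0.3342,-2.7986)
  v7: (1-0.088)·(2.47,-1.37) + 0.088·(4.8,-3.48) = (2.6750,-1.5557)
Perimeter = Σ |v_{i+1} − v_i|:
  edge 1→2: √(-3.5996² + 1.0473²) = 3.7489 (running 3.7489)
  edge 2→3: √(-1.9736² + 0.2499²) = 1.9894 (running 5.7382)
  edge 3→4: √(-2.5036² + -2.6361²) = 3.6355 (running 9.3737)
  edge 4→5: √(0.3888² + -1.9666²) = 2.0046 (running 11.3784)
  edge 5→6: √(3.6899² + -0.9886²) = 3.8201 (running 15.1984)
  edge 6→7: √(3.0092² + 1.2429²) = 3.2558 (running 18.4542)
  edge 7→1: √(0.9889² + 3.0512²) = 3.2074 (running 21.6616)
Perimeter = 21.6616

Perimeter at t=0.088: 21.6616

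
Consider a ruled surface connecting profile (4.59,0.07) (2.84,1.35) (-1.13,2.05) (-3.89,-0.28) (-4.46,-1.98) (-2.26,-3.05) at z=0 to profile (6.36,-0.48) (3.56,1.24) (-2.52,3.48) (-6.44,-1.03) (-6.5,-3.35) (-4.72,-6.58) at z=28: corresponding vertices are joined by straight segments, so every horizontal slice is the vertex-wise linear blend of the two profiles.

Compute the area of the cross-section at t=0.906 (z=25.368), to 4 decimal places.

Area at t=0.906: 63.2221

Cross-section at t=0.906: each vertex is (1-t)·p0[i] + t·p1[i].
  v1: (1-0.906)·(4.59,0.07) + 0.906·(6.36,-0.48) = (6.1936,-0.4283)
  v2: (1-0.906)·(2.84,1.35) + 0.906·(3.56,1.24) = (3.4923,1.2503)
  v3: (1-0.906)·(-1.13,2.05) + 0.906·(-2.52,3.48) = (-2.3893,3.3456)
  v4: (1-0.906)·(-3.89,-0.28) + 0.906·(-6.44,-1.03) = (-6.2003,-0.9595)
  v5: (1-0.906)·(-4.46,-1.98) + 0.906·(-6.5,-3.35) = (-6.3082,-3.2212)
  v6: (1-0.906)·(-2.26,-3.05) + 0.906·(-4.72,-6.58) = (-4.4888,-6.2482)
Shoelace sum Σ(x_i·y_{i+1} − x_{i+1}·y_i):
  i=1: 6.1936·1.2503 − 3.4923·-0.4283 = +9.2399 (running +9.2399)
  i=2: 3.4923·3.3456 − -2.3893·1.2503 = +14.6713 (running +23.9112)
  i=3: -2.3893·-0.9595 − -6.2003·3.3456 = +23.0362 (running +46.9474)
  i=4: -6.2003·-3.2212 − -6.3082·-0.9595 = +13.9198 (running +60.8672)
  i=5: -6.3082·-6.2482 − -4.4888·-3.2212 = +24.9557 (running +85.8229)
  i=6: -4.4888·-0.4283 − 6.1936·-6.2482 = +40.6214 (running +126.4443)
Area = |Σ|/2 = |126.4443|/2 = 63.2221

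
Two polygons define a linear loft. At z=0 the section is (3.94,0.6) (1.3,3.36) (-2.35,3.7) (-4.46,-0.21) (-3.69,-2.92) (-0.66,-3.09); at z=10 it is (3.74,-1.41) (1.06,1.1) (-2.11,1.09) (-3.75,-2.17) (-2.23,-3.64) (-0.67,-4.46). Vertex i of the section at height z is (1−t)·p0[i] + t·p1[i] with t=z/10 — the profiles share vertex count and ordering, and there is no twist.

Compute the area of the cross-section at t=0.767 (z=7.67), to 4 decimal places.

Cross-section at t=0.767: each vertex is (1-t)·p0[i] + t·p1[i].
  v1: (1-0.767)·(3.94,0.6) + 0.767·(3.74,-1.41) = (3.7866,-0.9417)
  v2: (1-0.767)·(1.3,3.36) + 0.767·(1.06,1.1) = (1.1159,1.6266)
  v3: (1-0.767)·(-2.35,3.7) + 0.767·(-2.11,1.09) = (-2.1659,1.6981)
  v4: (1-0.767)·(-4.46,-0.21) + 0.767·(-3.75,-2.17) = (-3.9154,-1.7133)
  v5: (1-0.767)·(-3.69,-2.92) + 0.767·(-2.23,-3.64) = (-2.5702,-3.4722)
  v6: (1-0.767)·(-0.66,-3.09) + 0.767·(-0.67,-4.46) = (-0.6677,-4.1408)
Shoelace sum Σ(x_i·y_{i+1} − x_{i+1}·y_i):
  i=1: 3.7866·1.6266 − 1.1159·-0.9417 = +7.2100 (running +7.2100)
  i=2: 1.1159·1.6981 − -2.1659·1.6266 = +5.4180 (running +12.6281)
  i=3: -2.1659·-1.7133 − -3.9154·1.6981 = +10.3598 (running +22.9879)
  i=4: -3.9154·-3.4722 − -2.5702·-1.7133 = +9.1918 (running +32.1797)
  i=5: -2.5702·-4.1408 − -0.6677·-3.4722 = +8.3243 (running +40.5039)
  i=6: -0.6677·-0.9417 − 3.7866·-4.1408 = +16.3082 (running +56.8122)
Area = |Σ|/2 = |56.8122|/2 = 28.4061

Area at t=0.767: 28.4061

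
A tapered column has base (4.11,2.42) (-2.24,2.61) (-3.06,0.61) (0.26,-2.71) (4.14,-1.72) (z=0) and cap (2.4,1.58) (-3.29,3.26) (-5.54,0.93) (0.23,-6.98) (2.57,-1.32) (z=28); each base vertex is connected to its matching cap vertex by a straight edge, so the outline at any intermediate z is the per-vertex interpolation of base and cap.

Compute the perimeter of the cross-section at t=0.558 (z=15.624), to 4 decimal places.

Perimeter at t=0.558: 24.4529

Cross-section at t=0.558: each vertex is (1-t)·p0[i] + t·p1[i].
  v1: (1-0.558)·(4.11,2.42) + 0.558·(2.4,1.58) = (3.1558,1.9513)
  v2: (1-0.558)·(-2.24,2.61) + 0.558·(-3.29,3.26) = (-2.8259,2.9727)
  v3: (1-0.558)·(-3.06,0.61) + 0.558·(-5.54,0.93) = (-4.4438,0.7886)
  v4: (1-0.558)·(0.26,-2.71) + 0.558·(0.23,-6.98) = (0.2433,-5.0927)
  v5: (1-0.558)·(4.14,-1.72) + 0.558·(2.57,-1.32) = (3.2639,-1.4968)
Perimeter = Σ |v_{i+1} − v_i|:
  edge 1→2: √(-5.9817² + 1.0214²) = 6.0683 (running 6.0683)
  edge 2→3: √(-1.6179² + -2.1841²) = 2.7181 (running 8.7864)
  edge 3→4: √(4.6871² + -5.8812²) = 7.5205 (running 16.3069)
  edge 4→5: √(3.0207² + 3.5959²) = 4.6962 (running 21.0032)
  edge 5→1: √(-0.1081² + 3.4481²) = 3.4498 (running 24.4529)
Perimeter = 24.4529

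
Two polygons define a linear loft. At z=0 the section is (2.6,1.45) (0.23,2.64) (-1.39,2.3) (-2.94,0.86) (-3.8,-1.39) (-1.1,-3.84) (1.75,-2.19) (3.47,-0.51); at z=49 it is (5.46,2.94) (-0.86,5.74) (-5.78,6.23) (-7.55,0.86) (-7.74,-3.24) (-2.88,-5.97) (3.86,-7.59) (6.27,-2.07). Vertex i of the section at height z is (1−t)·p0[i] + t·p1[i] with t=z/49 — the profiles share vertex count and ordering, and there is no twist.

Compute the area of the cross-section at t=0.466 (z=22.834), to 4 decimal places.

Cross-section at t=0.466: each vertex is (1-t)·p0[i] + t·p1[i].
  v1: (1-0.466)·(2.6,1.45) + 0.466·(5.46,2.94) = (3.9328,2.1443)
  v2: (1-0.466)·(0.23,2.64) + 0.466·(-0.86,5.74) = (-0.2779,4.0846)
  v3: (1-0.466)·(-1.39,2.3) + 0.466·(-5.78,6.23) = (-3.4357,4.1314)
  v4: (1-0.466)·(-2.94,0.86) + 0.466·(-7.55,0.86) = (-5.0883,0.8600)
  v5: (1-0.466)·(-3.8,-1.39) + 0.466·(-7.74,-3.24) = (-5.6360,-2.2521)
  v6: (1-0.466)·(-1.1,-3.84) + 0.466·(-2.88,-5.97) = (-1.9295,-4.8326)
  v7: (1-0.466)·(1.75,-2.19) + 0.466·(3.86,-7.59) = (2.7333,-4.7064)
  v8: (1-0.466)·(3.47,-0.51) + 0.466·(6.27,-2.07) = (4.7748,-1.2370)
Shoelace sum Σ(x_i·y_{i+1} − x_{i+1}·y_i):
  i=1: 3.9328·4.0846 − -0.2779·2.1443 = +16.6597 (running +16.6597)
  i=2: -0.2779·4.1314 − -3.4357·4.0846 = +12.8853 (running +29.5451)
  i=3: -3.4357·0.8600 − -5.0883·4.1314 = +18.0668 (running +47.6119)
  i=4: -5.0883·-2.2521 − -5.6360·0.8600 = +16.3063 (running +63.9182)
  i=5: -5.6360·-4.8326 − -1.9295·-2.2521 = +22.8912 (running +86.8094)
  i=6: -1.9295·-4.7064 − 2.7333·-4.8326 = +22.2896 (running +109.0990)
  i=7: 2.7333·-1.2370 − 4.7748·-4.7064 = +19.0912 (running +128.1902)
  i=8: 4.7748·2.1443 − 3.9328·-1.2370 = +15.1035 (running +143.2936)
Area = |Σ|/2 = |143.2936|/2 = 71.6468

Area at t=0.466: 71.6468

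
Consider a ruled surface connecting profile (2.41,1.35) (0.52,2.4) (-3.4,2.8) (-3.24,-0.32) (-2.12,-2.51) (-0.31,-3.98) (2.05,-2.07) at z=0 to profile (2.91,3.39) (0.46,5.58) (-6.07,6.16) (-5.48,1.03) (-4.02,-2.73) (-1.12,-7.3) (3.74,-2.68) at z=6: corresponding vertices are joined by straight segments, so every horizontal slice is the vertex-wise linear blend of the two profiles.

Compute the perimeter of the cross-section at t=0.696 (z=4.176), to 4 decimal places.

Perimeter at t=0.696: 32.1043

Cross-section at t=0.696: each vertex is (1-t)·p0[i] + t·p1[i].
  v1: (1-0.696)·(2.41,1.35) + 0.696·(2.91,3.39) = (2.7580,2.7698)
  v2: (1-0.696)·(0.52,2.4) + 0.696·(0.46,5.58) = (0.4782,4.6133)
  v3: (1-0.696)·(-3.4,2.8) + 0.696·(-6.07,6.16) = (-5.2583,5.1386)
  v4: (1-0.696)·(-3.24,-0.32) + 0.696·(-5.48,1.03) = (-4.7990,0.6196)
  v5: (1-0.696)·(-2.12,-2.51) + 0.696·(-4.02,-2.73) = (-3.4424,-2.6631)
  v6: (1-0.696)·(-0.31,-3.98) + 0.696·(-1.12,-7.3) = (-0.8738,-6.2907)
  v7: (1-0.696)·(2.05,-2.07) + 0.696·(3.74,-2.68) = (3.2262,-2.4946)
Perimeter = Σ |v_{i+1} − v_i|:
  edge 1→2: √(-2.2798² + 1.8434²) = 2.9318 (running 2.9318)
  edge 2→3: √(-5.7366² + 0.5253²) = 5.7606 (running 8.6924)
  edge 3→4: √(0.4593² + -4.5190²) = 4.5422 (running 13.2346)
  edge 4→5: √(1.3566² + -3.2827²) = 3.5520 (running 16.7866)
  edge 5→6: √(2.5686² + -3.6276²) = 4.4449 (running 21.2316)
  edge 6→7: √(4.1000² + 3.7962²) = 5.5876 (running 26.8191)
  edge 7→1: √(-0.4682² + 5.2644²) = 5.2852 (running 32.1043)
Perimeter = 32.1043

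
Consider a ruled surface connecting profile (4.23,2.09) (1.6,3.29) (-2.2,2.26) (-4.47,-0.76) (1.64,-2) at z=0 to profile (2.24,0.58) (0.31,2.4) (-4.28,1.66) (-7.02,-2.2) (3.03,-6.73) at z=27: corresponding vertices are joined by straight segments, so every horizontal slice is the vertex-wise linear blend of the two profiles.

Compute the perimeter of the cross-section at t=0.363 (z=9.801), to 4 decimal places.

Perimeter at t=0.363: 24.4412

Cross-section at t=0.363: each vertex is (1-t)·p0[i] + t·p1[i].
  v1: (1-0.363)·(4.23,2.09) + 0.363·(2.24,0.58) = (3.5076,1.5419)
  v2: (1-0.363)·(1.6,3.29) + 0.363·(0.31,2.4) = (1.1317,2.9669)
  v3: (1-0.363)·(-2.2,2.26) + 0.363·(-4.28,1.66) = (-2.9550,2.0422)
  v4: (1-0.363)·(-4.47,-0.76) + 0.363·(-7.02,-2.2) = (-5.3956,-1.2827)
  v5: (1-0.363)·(1.64,-2) + 0.363·(3.03,-6.73) = (2.1446,-3.7170)
Perimeter = Σ |v_{i+1} − v_i|:
  edge 1→2: √(-2.3759² + 1.4251²) = 2.7705 (running 2.7705)
  edge 2→3: √(-4.0868² + -0.9247²) = 4.1901 (running 6.9606)
  edge 3→4: √(-2.4406² + -3.3249²) = 4.1245 (running 11.0851)
  edge 4→5: √(7.5402² + -2.4343²) = 7.9234 (running 19.0085)
  edge 5→1: √(1.3631² + 5.2589²) = 5.4326 (running 24.4412)
Perimeter = 24.4412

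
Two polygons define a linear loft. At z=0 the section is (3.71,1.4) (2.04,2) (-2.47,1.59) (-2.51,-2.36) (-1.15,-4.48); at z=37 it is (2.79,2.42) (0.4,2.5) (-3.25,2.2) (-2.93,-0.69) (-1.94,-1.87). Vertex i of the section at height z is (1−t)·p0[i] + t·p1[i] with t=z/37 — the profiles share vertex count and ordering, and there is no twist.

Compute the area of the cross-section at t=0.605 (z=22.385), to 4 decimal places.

Cross-section at t=0.605: each vertex is (1-t)·p0[i] + t·p1[i].
  v1: (1-0.605)·(3.71,1.4) + 0.605·(2.79,2.42) = (3.1534,2.0171)
  v2: (1-0.605)·(2.04,2) + 0.605·(0.4,2.5) = (1.0478,2.3025)
  v3: (1-0.605)·(-2.47,1.59) + 0.605·(-3.25,2.2) = (-2.9419,1.9590)
  v4: (1-0.605)·(-2.51,-2.36) + 0.605·(-2.93,-0.69) = (-2.7641,-1.3497)
  v5: (1-0.605)·(-1.15,-4.48) + 0.605·(-1.94,-1.87) = (-1.6280,-2.9010)
Shoelace sum Σ(x_i·y_{i+1} − x_{i+1}·y_i):
  i=1: 3.1534·2.3025 − 1.0478·2.0171 = +5.1472 (running +5.1472)
  i=2: 1.0478·1.9590 − -2.9419·2.3025 = +8.8264 (running +13.9736)
  i=3: -2.9419·-1.3497 − -2.7641·1.9590 = +9.3855 (running +23.3591)
  i=4: -2.7641·-2.9010 − -1.6280·-1.3497 = +5.8214 (running +29.1805)
  i=5: -1.6280·2.0171 − 3.1534·-2.9010 = +5.8641 (running +35.0446)
Area = |Σ|/2 = |35.0446|/2 = 17.5223

Area at t=0.605: 17.5223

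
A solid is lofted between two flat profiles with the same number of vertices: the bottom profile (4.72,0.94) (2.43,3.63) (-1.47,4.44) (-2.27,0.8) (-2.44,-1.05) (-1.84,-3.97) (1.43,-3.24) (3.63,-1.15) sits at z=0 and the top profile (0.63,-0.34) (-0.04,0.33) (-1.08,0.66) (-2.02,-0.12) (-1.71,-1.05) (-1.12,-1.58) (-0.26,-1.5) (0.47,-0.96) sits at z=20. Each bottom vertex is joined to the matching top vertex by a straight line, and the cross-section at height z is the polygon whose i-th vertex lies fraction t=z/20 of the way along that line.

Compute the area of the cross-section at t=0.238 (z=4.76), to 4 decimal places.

Area at t=0.238: 28.8609

Cross-section at t=0.238: each vertex is (1-t)·p0[i] + t·p1[i].
  v1: (1-0.238)·(4.72,0.94) + 0.238·(0.63,-0.34) = (3.7466,0.6354)
  v2: (1-0.238)·(2.43,3.63) + 0.238·(-0.04,0.33) = (1.8421,2.8446)
  v3: (1-0.238)·(-1.47,4.44) + 0.238·(-1.08,0.66) = (-1.3772,3.5404)
  v4: (1-0.238)·(-2.27,0.8) + 0.238·(-2.02,-0.12) = (-2.2105,0.5810)
  v5: (1-0.238)·(-2.44,-1.05) + 0.238·(-1.71,-1.05) = (-2.2663,-1.0500)
  v6: (1-0.238)·(-1.84,-3.97) + 0.238·(-1.12,-1.58) = (-1.6686,-3.4012)
  v7: (1-0.238)·(1.43,-3.24) + 0.238·(-0.26,-1.5) = (1.0278,-2.8259)
  v8: (1-0.238)·(3.63,-1.15) + 0.238·(0.47,-0.96) = (2.8779,-1.1048)
Shoelace sum Σ(x_i·y_{i+1} − x_{i+1}·y_i):
  i=1: 3.7466·2.8446 − 1.8421·0.6354 = +9.4871 (running +9.4871)
  i=2: 1.8421·3.5404 − -1.3772·2.8446 = +10.4394 (running +19.9265)
  i=3: -1.3772·0.5810 − -2.2105·3.5404 = +7.0258 (running +26.9522)
  i=4: -2.2105·-1.0500 − -2.2663·0.5810 = +3.6378 (running +30.5900)
  i=5: -2.2663·-3.4012 − -1.6686·-1.0500 = +5.9559 (running +36.5459)
  i=6: -1.6686·-2.8259 − 1.0278·-3.4012 = +8.2110 (running +44.7570)
  i=7: 1.0278·-1.1048 − 2.8779·-2.8259 = +6.9972 (running +51.7542)
  i=8: 2.8779·0.6354 − 3.7466·-1.1048 = +5.9677 (running +57.7218)
Area = |Σ|/2 = |57.7218|/2 = 28.8609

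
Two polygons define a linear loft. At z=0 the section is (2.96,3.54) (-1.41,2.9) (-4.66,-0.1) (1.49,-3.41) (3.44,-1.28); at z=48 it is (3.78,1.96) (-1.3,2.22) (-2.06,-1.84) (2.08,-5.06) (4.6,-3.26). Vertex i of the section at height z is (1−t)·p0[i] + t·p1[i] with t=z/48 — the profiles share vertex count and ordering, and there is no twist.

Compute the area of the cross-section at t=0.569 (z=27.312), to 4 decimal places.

Cross-section at t=0.569: each vertex is (1-t)·p0[i] + t·p1[i].
  v1: (1-0.569)·(2.96,3.54) + 0.569·(3.78,1.96) = (3.4266,2.6410)
  v2: (1-0.569)·(-1.41,2.9) + 0.569·(-1.3,2.22) = (-1.3474,2.5131)
  v3: (1-0.569)·(-4.66,-0.1) + 0.569·(-2.06,-1.84) = (-3.1806,-1.0901)
  v4: (1-0.569)·(1.49,-3.41) + 0.569·(2.08,-5.06) = (1.8257,-4.3488)
  v5: (1-0.569)·(3.44,-1.28) + 0.569·(4.6,-3.26) = (4.1000,-2.4066)
Shoelace sum Σ(x_i·y_{i+1} − x_{i+1}·y_i):
  i=1: 3.4266·2.5131 − -1.3474·2.6410 = +12.1698 (running +12.1698)
  i=2: -1.3474·-1.0901 − -3.1806·2.5131 = +9.4619 (running +21.6316)
  i=3: -3.1806·-4.3488 − 1.8257·-1.0901 = +15.8221 (running +37.4537)
  i=4: 1.8257·-2.4066 − 4.1000·-4.3488 = +13.4367 (running +50.8904)
  i=5: 4.1000·2.6410 − 3.4266·-2.4066 = +19.0746 (running +69.9650)
Area = |Σ|/2 = |69.9650|/2 = 34.9825

Area at t=0.569: 34.9825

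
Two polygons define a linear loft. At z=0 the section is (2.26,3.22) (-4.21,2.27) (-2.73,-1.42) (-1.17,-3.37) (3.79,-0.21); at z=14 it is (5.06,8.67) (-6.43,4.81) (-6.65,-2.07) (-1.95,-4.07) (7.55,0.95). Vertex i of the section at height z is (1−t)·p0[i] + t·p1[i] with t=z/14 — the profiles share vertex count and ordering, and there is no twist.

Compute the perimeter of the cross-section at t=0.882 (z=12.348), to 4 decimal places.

Perimeter at t=0.882: 40.4852

Cross-section at t=0.882: each vertex is (1-t)·p0[i] + t·p1[i].
  v1: (1-0.882)·(2.26,3.22) + 0.882·(5.06,8.67) = (4.7296,8.0269)
  v2: (1-0.882)·(-4.21,2.27) + 0.882·(-6.43,4.81) = (-6.1680,4.5103)
  v3: (1-0.882)·(-2.73,-1.42) + 0.882·(-6.65,-2.07) = (-6.1874,-1.9933)
  v4: (1-0.882)·(-1.17,-3.37) + 0.882·(-1.95,-4.07) = (-1.8580,-3.9874)
  v5: (1-0.882)·(3.79,-0.21) + 0.882·(7.55,0.95) = (7.1063,0.8131)
Perimeter = Σ |v_{i+1} − v_i|:
  edge 1→2: √(-10.8976² + -3.5166²) = 11.4510 (running 11.4510)
  edge 2→3: √(-0.0194² + -6.5036²) = 6.5036 (running 17.9546)
  edge 3→4: √(4.3295² + -1.9941²) = 4.7666 (running 22.7212)
  edge 4→5: √(8.9643² + 4.8005²) = 10.1687 (running 32.8900)
  edge 5→1: √(-2.3767² + 7.2138²) = 7.5952 (running 40.4852)
Perimeter = 40.4852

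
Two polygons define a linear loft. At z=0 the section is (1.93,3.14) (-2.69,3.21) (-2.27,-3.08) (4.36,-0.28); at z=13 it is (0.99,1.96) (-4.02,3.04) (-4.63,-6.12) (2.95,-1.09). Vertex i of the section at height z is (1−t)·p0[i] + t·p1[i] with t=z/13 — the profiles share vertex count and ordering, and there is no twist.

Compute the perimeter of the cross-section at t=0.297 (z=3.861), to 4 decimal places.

Perimeter at t=0.297: 23.6496

Cross-section at t=0.297: each vertex is (1-t)·p0[i] + t·p1[i].
  v1: (1-0.297)·(1.93,3.14) + 0.297·(0.99,1.96) = (1.6508,2.7895)
  v2: (1-0.297)·(-2.69,3.21) + 0.297·(-4.02,3.04) = (-3.0850,3.1595)
  v3: (1-0.297)·(-2.27,-3.08) + 0.297·(-4.63,-6.12) = (-2.9709,-3.9829)
  v4: (1-0.297)·(4.36,-0.28) + 0.297·(2.95,-1.09) = (3.9412,-0.5206)
Perimeter = Σ |v_{i+1} − v_i|:
  edge 1→2: √(-4.7358² + 0.3700²) = 4.7503 (running 4.7503)
  edge 2→3: √(0.1141² + -7.1424²) = 7.1433 (running 11.8936)
  edge 3→4: √(6.9122² + 3.4623²) = 7.7308 (running 19.6244)
  edge 4→1: √(-2.2904² + 3.3101²) = 4.0253 (running 23.6496)
Perimeter = 23.6496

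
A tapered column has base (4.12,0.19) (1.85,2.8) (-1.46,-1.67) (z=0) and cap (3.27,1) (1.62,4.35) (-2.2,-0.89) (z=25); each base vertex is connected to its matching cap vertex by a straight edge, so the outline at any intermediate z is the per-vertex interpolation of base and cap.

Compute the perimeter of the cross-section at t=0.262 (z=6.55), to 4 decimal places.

Cross-section at t=0.262: each vertex is (1-t)·p0[i] + t·p1[i].
  v1: (1-0.262)·(4.12,0.19) + 0.262·(3.27,1) = (3.8973,0.4022)
  v2: (1-0.262)·(1.85,2.8) + 0.262·(1.62,4.35) = (1.7897,3.2061)
  v3: (1-0.262)·(-1.46,-1.67) + 0.262·(-2.2,-0.89) = (-1.6539,-1.4656)
Perimeter = Σ |v_{i+1} − v_i|:
  edge 1→2: √(-2.1076² + 2.8039²) = 3.5076 (running 3.5076)
  edge 2→3: √(-3.4436² + -4.6717²) = 5.8038 (running 9.3114)
  edge 3→1: √(5.5512² + 1.8679²) = 5.8570 (running 15.1684)
Perimeter = 15.1684

Perimeter at t=0.262: 15.1684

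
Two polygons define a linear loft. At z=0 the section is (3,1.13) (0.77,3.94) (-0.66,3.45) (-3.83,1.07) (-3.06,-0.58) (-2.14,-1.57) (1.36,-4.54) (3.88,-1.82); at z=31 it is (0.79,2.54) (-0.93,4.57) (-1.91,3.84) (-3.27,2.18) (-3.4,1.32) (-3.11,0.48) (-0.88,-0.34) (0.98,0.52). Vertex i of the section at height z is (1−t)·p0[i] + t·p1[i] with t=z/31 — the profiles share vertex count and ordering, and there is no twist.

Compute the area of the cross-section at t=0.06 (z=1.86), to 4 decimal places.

Cross-section at t=0.06: each vertex is (1-t)·p0[i] + t·p1[i].
  v1: (1-0.06)·(3,1.13) + 0.06·(0.79,2.54) = (2.8674,1.2146)
  v2: (1-0.06)·(0.77,3.94) + 0.06·(-0.93,4.57) = (0.6680,3.9778)
  v3: (1-0.06)·(-0.66,3.45) + 0.06·(-1.91,3.84) = (-0.7350,3.4734)
  v4: (1-0.06)·(-3.83,1.07) + 0.06·(-3.27,2.18) = (-3.7964,1.1366)
  v5: (1-0.06)·(-3.06,-0.58) + 0.06·(-3.4,1.32) = (-3.0804,-0.4660)
  v6: (1-0.06)·(-2.14,-1.57) + 0.06·(-3.11,0.48) = (-2.1982,-1.4470)
  v7: (1-0.06)·(1.36,-4.54) + 0.06·(-0.88,-0.34) = (1.2256,-4.2880)
  v8: (1-0.06)·(3.88,-1.82) + 0.06·(0.98,0.52) = (3.7060,-1.6796)
Shoelace sum Σ(x_i·y_{i+1} − x_{i+1}·y_i):
  i=1: 2.8674·3.9778 − 0.6680·1.2146 = +10.5946 (running +10.5946)
  i=2: 0.6680·3.4734 − -0.7350·3.9778 = +5.2439 (running +15.8385)
  i=3: -0.7350·1.1366 − -3.7964·3.4734 = +12.3510 (running +28.1895)
  i=4: -3.7964·-0.4660 − -3.0804·1.1366 = +5.2703 (running +33.4598)
  i=5: -3.0804·-1.4470 − -2.1982·-0.4660 = +3.4330 (running +36.8928)
  i=6: -2.1982·-4.2880 − 1.2256·-1.4470 = +11.1993 (running +48.0921)
  i=7: 1.2256·-1.6796 − 3.7060·-4.2880 = +13.8328 (running +61.9249)
  i=8: 3.7060·1.2146 − 2.8674·-1.6796 = +9.3174 (running +71.2423)
Area = |Σ|/2 = |71.2423|/2 = 35.6212

Area at t=0.06: 35.6212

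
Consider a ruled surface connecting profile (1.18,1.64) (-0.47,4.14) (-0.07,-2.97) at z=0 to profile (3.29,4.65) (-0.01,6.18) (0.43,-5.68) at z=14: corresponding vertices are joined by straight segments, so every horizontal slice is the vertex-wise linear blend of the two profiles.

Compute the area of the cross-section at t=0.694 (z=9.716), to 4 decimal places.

Area at t=0.694: 14.1529

Cross-section at t=0.694: each vertex is (1-t)·p0[i] + t·p1[i].
  v1: (1-0.694)·(1.18,1.64) + 0.694·(3.29,4.65) = (2.6443,3.7289)
  v2: (1-0.694)·(-0.47,4.14) + 0.694·(-0.01,6.18) = (-0.1508,5.5558)
  v3: (1-0.694)·(-0.07,-2.97) + 0.694·(0.43,-5.68) = (0.2770,-4.8507)
Shoelace sum Σ(x_i·y_{i+1} − x_{i+1}·y_i):
  i=1: 2.6443·5.5558 − -0.1508·3.7289 = +15.2535 (running +15.2535)
  i=2: -0.1508·-4.8507 − 0.2770·5.5558 = -0.8076 (running +14.4458)
  i=3: 0.2770·3.7289 − 2.6443·-4.8507 = +13.8599 (running +28.3058)
Area = |Σ|/2 = |28.3058|/2 = 14.1529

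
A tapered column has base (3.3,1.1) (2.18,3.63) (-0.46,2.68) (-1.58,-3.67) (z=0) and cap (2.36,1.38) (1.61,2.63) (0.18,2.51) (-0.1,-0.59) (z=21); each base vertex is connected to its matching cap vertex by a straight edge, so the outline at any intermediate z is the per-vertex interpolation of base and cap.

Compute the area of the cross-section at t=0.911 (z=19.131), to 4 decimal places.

Cross-section at t=0.911: each vertex is (1-t)·p0[i] + t·p1[i].
  v1: (1-0.911)·(3.3,1.1) + 0.911·(2.36,1.38) = (2.4437,1.3551)
  v2: (1-0.911)·(2.18,3.63) + 0.911·(1.61,2.63) = (1.6607,2.7190)
  v3: (1-0.911)·(-0.46,2.68) + 0.911·(0.18,2.51) = (0.1230,2.5251)
  v4: (1-0.911)·(-1.58,-3.67) + 0.911·(-0.1,-0.59) = (-0.2317,-0.8641)
Shoelace sum Σ(x_i·y_{i+1} − x_{i+1}·y_i):
  i=1: 2.4437·2.7190 − 1.6607·1.3551 = +4.3939 (running +4.3939)
  i=2: 1.6607·2.5251 − 0.1230·2.7190 = +3.8590 (running +8.2529)
  i=3: 0.1230·-0.8641 − -0.2317·2.5251 = +0.4788 (running +8.7317)
  i=4: -0.2317·1.3551 − 2.4437·-0.8641 = +1.7976 (running +10.5293)
Area = |Σ|/2 = |10.5293|/2 = 5.2647

Area at t=0.911: 5.2647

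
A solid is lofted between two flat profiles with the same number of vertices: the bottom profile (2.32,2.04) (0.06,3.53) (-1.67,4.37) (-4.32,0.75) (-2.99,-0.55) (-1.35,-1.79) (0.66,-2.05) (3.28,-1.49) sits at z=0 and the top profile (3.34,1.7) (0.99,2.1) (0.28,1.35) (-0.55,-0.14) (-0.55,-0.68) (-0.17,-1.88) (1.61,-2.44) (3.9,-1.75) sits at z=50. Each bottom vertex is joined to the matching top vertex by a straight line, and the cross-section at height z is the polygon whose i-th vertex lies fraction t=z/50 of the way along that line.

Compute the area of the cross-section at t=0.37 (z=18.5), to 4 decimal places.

Cross-section at t=0.37: each vertex is (1-t)·p0[i] + t·p1[i].
  v1: (1-0.37)·(2.32,2.04) + 0.37·(3.34,1.7) = (2.6974,1.9142)
  v2: (1-0.37)·(0.06,3.53) + 0.37·(0.99,2.1) = (0.4041,3.0009)
  v3: (1-0.37)·(-1.67,4.37) + 0.37·(0.28,1.35) = (-0.9485,3.2526)
  v4: (1-0.37)·(-4.32,0.75) + 0.37·(-0.55,-0.14) = (-2.9251,0.4207)
  v5: (1-0.37)·(-2.99,-0.55) + 0.37·(-0.55,-0.68) = (-2.0872,-0.5981)
  v6: (1-0.37)·(-1.35,-1.79) + 0.37·(-0.17,-1.88) = (-0.9134,-1.8233)
  v7: (1-0.37)·(0.66,-2.05) + 0.37·(1.61,-2.44) = (1.0115,-2.1943)
  v8: (1-0.37)·(3.28,-1.49) + 0.37·(3.9,-1.75) = (3.5094,-1.5862)
Shoelace sum Σ(x_i·y_{i+1} − x_{i+1}·y_i):
  i=1: 2.6974·3.0009 − 0.4041·1.9142 = +7.3211 (running +7.3211)
  i=2: 0.4041·3.2526 − -0.9485·3.0009 = +4.1607 (running +11.4818)
  i=3: -0.9485·0.4207 − -2.9251·3.2526 = +9.1151 (running +20.5970)
  i=4: -2.9251·-0.5981 − -2.0872·0.4207 = +2.6276 (running +23.2246)
  i=5: -2.0872·-1.8233 − -0.9134·-0.5981 = +3.2593 (running +26.4838)
  i=6: -0.9134·-2.1943 − 1.0115·-1.8233 = +3.8485 (running +30.3324)
  i=7: 1.0115·-1.5862 − 3.5094·-2.1943 = +6.0962 (running +36.4286)
  i=8: 3.5094·1.9142 − 2.6974·-1.5862 = +10.9963 (running +47.4249)
Area = |Σ|/2 = |47.4249|/2 = 23.7125

Area at t=0.37: 23.7125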